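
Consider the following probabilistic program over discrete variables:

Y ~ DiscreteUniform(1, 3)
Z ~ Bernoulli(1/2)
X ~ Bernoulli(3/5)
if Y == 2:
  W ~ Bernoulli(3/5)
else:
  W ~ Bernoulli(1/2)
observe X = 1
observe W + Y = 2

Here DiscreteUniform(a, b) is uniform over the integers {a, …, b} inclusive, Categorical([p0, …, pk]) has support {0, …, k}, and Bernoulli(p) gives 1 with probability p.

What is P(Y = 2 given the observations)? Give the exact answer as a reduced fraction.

Enumerate traces; 4 have nonzero weight after conditioning:
  (Y=1, Z=0, X=1, W=1) weight 1/20
  (Y=1, Z=1, X=1, W=1) weight 1/20
  (Y=2, Z=0, X=1, W=0) weight 1/25
  (Y=2, Z=1, X=1, W=0) weight 1/25
Group by Y:
  weight(Y=1) = 1/10
  weight(Y=2) = 2/25
Total weight = 1/10 + 2/25 = 9/50
P(Y=1 | obs) = 1/10 / 9/50 = 5/9
P(Y=2 | obs) = 2/25 / 9/50 = 4/9

P(Y = 2 | obs) = 4/9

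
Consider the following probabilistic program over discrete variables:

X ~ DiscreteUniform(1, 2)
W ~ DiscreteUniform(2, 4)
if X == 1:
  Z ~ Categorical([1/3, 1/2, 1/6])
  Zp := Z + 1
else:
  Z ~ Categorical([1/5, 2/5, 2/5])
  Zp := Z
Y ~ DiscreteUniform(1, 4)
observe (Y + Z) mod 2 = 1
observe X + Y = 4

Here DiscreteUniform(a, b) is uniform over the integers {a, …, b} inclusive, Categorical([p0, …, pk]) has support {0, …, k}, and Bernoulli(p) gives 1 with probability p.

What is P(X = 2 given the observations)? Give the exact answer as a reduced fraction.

P(X = 2 | obs) = 4/9

Enumerate traces; 9 have nonzero weight after conditioning:
  (X=1, W=2, Z=0, Y=3) weight 1/72
  (X=1, W=2, Z=2, Y=3) weight 1/144
  (X=1, W=3, Z=0, Y=3) weight 1/72
  (X=1, W=3, Z=2, Y=3) weight 1/144
  (X=1, W=4, Z=0, Y=3) weight 1/72
  (X=1, W=4, Z=2, Y=3) weight 1/144
  (X=2, W=2, Z=1, Y=2) weight 1/60
  (X=2, W=3, Z=1, Y=2) weight 1/60
  … 1 more
Group by X:
  weight(X=1) = 1/16
  weight(X=2) = 1/20
Total weight = 1/16 + 1/20 = 9/80
P(X=1 | obs) = 1/16 / 9/80 = 5/9
P(X=2 | obs) = 1/20 / 9/80 = 4/9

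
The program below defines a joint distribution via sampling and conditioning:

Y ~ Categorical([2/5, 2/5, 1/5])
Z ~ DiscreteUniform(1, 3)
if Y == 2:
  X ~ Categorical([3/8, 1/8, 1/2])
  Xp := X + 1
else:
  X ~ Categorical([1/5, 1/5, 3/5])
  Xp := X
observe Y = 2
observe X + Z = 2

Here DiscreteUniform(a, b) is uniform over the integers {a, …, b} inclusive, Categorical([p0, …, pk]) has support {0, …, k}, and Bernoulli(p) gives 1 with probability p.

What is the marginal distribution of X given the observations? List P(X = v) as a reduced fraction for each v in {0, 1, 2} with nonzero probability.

Enumerate traces; 2 have nonzero weight after conditioning:
  (Y=2, Z=1, X=1) weight 1/120
  (Y=2, Z=2, X=0) weight 1/40
Group by X:
  weight(X=0) = 1/40
  weight(X=1) = 1/120
Total weight = 1/40 + 1/120 = 1/30
P(X=0 | obs) = 1/40 / 1/30 = 3/4
P(X=1 | obs) = 1/120 / 1/30 = 1/4

P(X=0) = 3/4, P(X=1) = 1/4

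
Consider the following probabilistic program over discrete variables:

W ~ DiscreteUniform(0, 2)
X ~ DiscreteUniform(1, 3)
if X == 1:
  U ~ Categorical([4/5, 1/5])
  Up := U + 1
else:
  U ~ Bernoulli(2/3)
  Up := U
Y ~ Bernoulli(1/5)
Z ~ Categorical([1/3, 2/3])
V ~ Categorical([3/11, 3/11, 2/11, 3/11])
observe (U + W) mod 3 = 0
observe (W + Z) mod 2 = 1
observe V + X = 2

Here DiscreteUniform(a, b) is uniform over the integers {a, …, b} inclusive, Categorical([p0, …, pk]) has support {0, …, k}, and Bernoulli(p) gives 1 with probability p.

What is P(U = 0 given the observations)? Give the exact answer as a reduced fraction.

Enumerate traces; 8 have nonzero weight after conditioning:
  (W=0, X=1, U=0, Y=0, Z=1, V=1) weight 32/2475
  (W=0, X=1, U=0, Y=1, Z=1, V=1) weight 8/2475
  (W=0, X=2, U=0, Y=0, Z=1, V=0) weight 8/1485
  (W=0, X=2, U=0, Y=1, Z=1, V=0) weight 2/1485
  (W=2, X=1, U=1, Y=0, Z=1, V=1) weight 8/2475
  (W=2, X=1, U=1, Y=1, Z=1, V=1) weight 2/2475
  (W=2, X=2, U=1, Y=0, Z=1, V=0) weight 16/1485
  (W=2, X=2, U=1, Y=1, Z=1, V=0) weight 4/1485
Group by U:
  weight(U=0) = 34/1485
  weight(U=1) = 26/1485
Total weight = 34/1485 + 26/1485 = 4/99
P(U=0 | obs) = 34/1485 / 4/99 = 17/30
P(U=1 | obs) = 26/1485 / 4/99 = 13/30

P(U = 0 | obs) = 17/30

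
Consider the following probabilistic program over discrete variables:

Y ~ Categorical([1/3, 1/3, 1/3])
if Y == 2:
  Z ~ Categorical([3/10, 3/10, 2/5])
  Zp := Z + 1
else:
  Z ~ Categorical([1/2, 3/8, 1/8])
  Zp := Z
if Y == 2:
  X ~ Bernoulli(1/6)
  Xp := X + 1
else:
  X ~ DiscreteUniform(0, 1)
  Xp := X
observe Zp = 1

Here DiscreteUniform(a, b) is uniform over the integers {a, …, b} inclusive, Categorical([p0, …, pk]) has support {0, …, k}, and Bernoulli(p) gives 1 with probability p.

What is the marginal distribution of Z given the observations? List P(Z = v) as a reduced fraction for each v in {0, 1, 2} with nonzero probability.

Enumerate traces; 6 have nonzero weight after conditioning:
  (Y=0, Z=1, X=0) weight 1/16
  (Y=0, Z=1, X=1) weight 1/16
  (Y=1, Z=1, X=0) weight 1/16
  (Y=1, Z=1, X=1) weight 1/16
  (Y=2, Z=0, X=0) weight 1/12
  (Y=2, Z=0, X=1) weight 1/60
Group by Z:
  weight(Z=0) = 1/10
  weight(Z=1) = 1/4
Total weight = 1/10 + 1/4 = 7/20
P(Z=0 | obs) = 1/10 / 7/20 = 2/7
P(Z=1 | obs) = 1/4 / 7/20 = 5/7

P(Z=0) = 2/7, P(Z=1) = 5/7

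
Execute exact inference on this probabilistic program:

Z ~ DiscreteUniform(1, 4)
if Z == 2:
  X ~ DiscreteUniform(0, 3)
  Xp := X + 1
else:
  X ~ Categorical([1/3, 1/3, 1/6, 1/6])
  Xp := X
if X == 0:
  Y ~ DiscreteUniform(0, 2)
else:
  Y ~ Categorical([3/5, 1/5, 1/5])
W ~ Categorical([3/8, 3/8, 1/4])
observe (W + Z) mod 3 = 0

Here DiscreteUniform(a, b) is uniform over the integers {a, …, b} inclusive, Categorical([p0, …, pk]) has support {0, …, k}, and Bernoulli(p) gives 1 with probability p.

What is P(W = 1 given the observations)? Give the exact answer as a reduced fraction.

Enumerate traces; 48 have nonzero weight after conditioning:
  (Z=1, X=0, Y=0, W=2) weight 1/144
  (Z=1, X=0, Y=1, W=2) weight 1/144
  (Z=1, X=0, Y=2, W=2) weight 1/144
  (Z=1, X=1, Y=0, W=2) weight 1/80
  (Z=1, X=1, Y=1, W=2) weight 1/240
  (Z=1, X=1, Y=2, W=2) weight 1/240
  (Z=1, X=2, Y=0, W=2) weight 1/160
  (Z=1, X=2, Y=1, W=2) weight 1/480
  (Z=2, X=0, Y=0, W=1) weight 1/128
  (Z=3, X=0, Y=0, W=0) weight 1/96
  … 38 more
Group by W:
  weight(W=0) = 3/32
  weight(W=1) = 3/32
  weight(W=2) = 1/8
Total weight = 3/32 + 3/32 + 1/8 = 5/16
P(W=0 | obs) = 3/32 / 5/16 = 3/10
P(W=1 | obs) = 3/32 / 5/16 = 3/10
P(W=2 | obs) = 1/8 / 5/16 = 2/5

P(W = 1 | obs) = 3/10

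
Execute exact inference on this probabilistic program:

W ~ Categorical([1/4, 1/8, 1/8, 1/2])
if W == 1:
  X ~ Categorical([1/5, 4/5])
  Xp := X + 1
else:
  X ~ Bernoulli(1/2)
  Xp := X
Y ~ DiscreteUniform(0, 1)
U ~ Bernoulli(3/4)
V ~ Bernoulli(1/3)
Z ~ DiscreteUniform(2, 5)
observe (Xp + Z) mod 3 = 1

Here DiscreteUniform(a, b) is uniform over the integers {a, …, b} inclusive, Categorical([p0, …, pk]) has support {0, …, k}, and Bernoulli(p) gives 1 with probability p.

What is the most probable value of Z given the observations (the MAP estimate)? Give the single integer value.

argmax_v P(Z = v | obs) = 3

Enumerate traces; 72 have nonzero weight after conditioning:
  (W=0, X=0, Y=0, U=0, V=0, Z=4) weight 1/384
  (W=0, X=0, Y=0, U=0, V=1, Z=4) weight 1/768
  (W=0, X=0, Y=0, U=1, V=0, Z=4) weight 1/128
  (W=0, X=0, Y=0, U=1, V=1, Z=4) weight 1/256
  (W=0, X=0, Y=1, U=0, V=0, Z=4) weight 1/384
  (W=0, X=0, Y=1, U=0, V=1, Z=4) weight 1/768
  (W=0, X=0, Y=1, U=1, V=0, Z=4) weight 1/128
  (W=0, X=0, Y=1, U=1, V=1, Z=4) weight 1/256
  (W=0, X=1, Y=0, U=0, V=0, Z=3) weight 1/384
  (W=1, X=1, Y=0, U=0, V=0, Z=2) weight 1/480
  … 62 more
Group by Z:
  weight(Z=2) = 1/40
  weight(Z=3) = 37/320
  weight(Z=4) = 7/64
  weight(Z=5) = 1/40
Total weight = 1/40 + 37/320 + 7/64 + 1/40 = 11/40
P(Z=2 | obs) = 1/40 / 11/40 = 1/11
P(Z=3 | obs) = 37/320 / 11/40 = 37/88
P(Z=4 | obs) = 7/64 / 11/40 = 35/88
P(Z=5 | obs) = 1/40 / 11/40 = 1/11
argmax = 3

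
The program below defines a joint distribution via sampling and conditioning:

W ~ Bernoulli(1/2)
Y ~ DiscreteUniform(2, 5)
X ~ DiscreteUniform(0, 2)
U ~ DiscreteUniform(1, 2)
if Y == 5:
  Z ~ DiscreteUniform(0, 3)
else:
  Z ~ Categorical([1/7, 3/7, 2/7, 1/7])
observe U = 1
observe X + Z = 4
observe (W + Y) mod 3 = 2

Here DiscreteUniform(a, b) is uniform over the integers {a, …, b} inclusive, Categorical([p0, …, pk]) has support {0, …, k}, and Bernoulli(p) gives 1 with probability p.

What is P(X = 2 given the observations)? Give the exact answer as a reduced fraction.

P(X = 2 | obs) = 23/38

Enumerate traces; 6 have nonzero weight after conditioning:
  (W=0, Y=2, X=1, U=1, Z=3) weight 1/336
  (W=0, Y=2, X=2, U=1, Z=2) weight 1/168
  (W=0, Y=5, X=1, U=1, Z=3) weight 1/192
  (W=0, Y=5, X=2, U=1, Z=2) weight 1/192
  (W=1, Y=4, X=1, U=1, Z=3) weight 1/336
  (W=1, Y=4, X=2, U=1, Z=2) weight 1/168
Group by X:
  weight(X=1) = 5/448
  weight(X=2) = 23/1344
Total weight = 5/448 + 23/1344 = 19/672
P(X=1 | obs) = 5/448 / 19/672 = 15/38
P(X=2 | obs) = 23/1344 / 19/672 = 23/38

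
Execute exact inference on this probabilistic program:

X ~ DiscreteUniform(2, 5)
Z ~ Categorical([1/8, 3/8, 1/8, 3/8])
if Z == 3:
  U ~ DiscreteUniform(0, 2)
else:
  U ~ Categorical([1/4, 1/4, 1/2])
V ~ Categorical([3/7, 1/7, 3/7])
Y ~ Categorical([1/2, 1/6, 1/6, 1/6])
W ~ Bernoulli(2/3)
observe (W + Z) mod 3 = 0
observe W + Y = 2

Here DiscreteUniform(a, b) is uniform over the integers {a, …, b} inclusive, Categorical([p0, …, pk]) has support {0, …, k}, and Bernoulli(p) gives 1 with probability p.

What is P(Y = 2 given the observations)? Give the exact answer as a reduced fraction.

Enumerate traces; 108 have nonzero weight after conditioning:
  (X=2, Z=0, U=0, V=0, Y=2, W=0) weight 1/5376
  (X=2, Z=0, U=0, V=1, Y=2, W=0) weight 1/16128
  (X=2, Z=0, U=0, V=2, Y=2, W=0) weight 1/5376
  (X=2, Z=0, U=1, V=0, Y=2, W=0) weight 1/5376
  (X=2, Z=0, U=1, V=1, Y=2, W=0) weight 1/16128
  (X=2, Z=0, U=1, V=2, Y=2, W=0) weight 1/5376
  (X=2, Z=0, U=2, V=0, Y=2, W=0) weight 1/2688
  (X=2, Z=0, U=2, V=1, Y=2, W=0) weight 1/8064
  (X=2, Z=2, U=0, V=0, Y=1, W=1) weight 1/2688
  … 99 more
Group by Y:
  weight(Y=1) = 1/72
  weight(Y=2) = 1/36
Total weight = 1/72 + 1/36 = 1/24
P(Y=1 | obs) = 1/72 / 1/24 = 1/3
P(Y=2 | obs) = 1/36 / 1/24 = 2/3

P(Y = 2 | obs) = 2/3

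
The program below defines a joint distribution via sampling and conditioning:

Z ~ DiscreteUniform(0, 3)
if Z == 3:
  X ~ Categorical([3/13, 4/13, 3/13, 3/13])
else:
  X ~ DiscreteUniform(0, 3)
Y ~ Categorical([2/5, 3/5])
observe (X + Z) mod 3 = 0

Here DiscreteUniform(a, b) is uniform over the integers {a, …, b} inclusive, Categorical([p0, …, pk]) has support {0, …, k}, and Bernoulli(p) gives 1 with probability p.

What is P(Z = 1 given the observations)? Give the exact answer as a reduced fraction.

Enumerate traces; 12 have nonzero weight after conditioning:
  (Z=0, X=0, Y=0) weight 1/40
  (Z=0, X=0, Y=1) weight 3/80
  (Z=0, X=3, Y=0) weight 1/40
  (Z=0, X=3, Y=1) weight 3/80
  (Z=1, X=2, Y=0) weight 1/40
  (Z=1, X=2, Y=1) weight 3/80
  (Z=2, X=1, Y=0) weight 1/40
  (Z=2, X=1, Y=1) weight 3/80
  (Z=3, X=0, Y=0) weight 3/130
  … 3 more
Group by Z:
  weight(Z=0) = 1/8
  weight(Z=1) = 1/16
  weight(Z=2) = 1/16
  weight(Z=3) = 3/26
Total weight = 1/8 + 1/16 + 1/16 + 3/26 = 19/52
P(Z=0 | obs) = 1/8 / 19/52 = 13/38
P(Z=1 | obs) = 1/16 / 19/52 = 13/76
P(Z=2 | obs) = 1/16 / 19/52 = 13/76
P(Z=3 | obs) = 3/26 / 19/52 = 6/19

P(Z = 1 | obs) = 13/76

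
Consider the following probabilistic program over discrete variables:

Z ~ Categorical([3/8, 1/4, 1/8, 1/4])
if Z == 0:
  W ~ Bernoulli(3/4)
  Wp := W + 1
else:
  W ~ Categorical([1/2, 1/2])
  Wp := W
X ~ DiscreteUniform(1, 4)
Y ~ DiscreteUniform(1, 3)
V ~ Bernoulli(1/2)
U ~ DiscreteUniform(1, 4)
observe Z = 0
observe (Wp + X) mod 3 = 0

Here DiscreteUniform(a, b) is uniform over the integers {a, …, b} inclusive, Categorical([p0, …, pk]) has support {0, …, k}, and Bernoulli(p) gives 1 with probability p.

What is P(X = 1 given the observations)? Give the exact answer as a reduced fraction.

P(X = 1 | obs) = 3/7

Enumerate traces; 72 have nonzero weight after conditioning:
  (Z=0, W=0, X=2, Y=1, V=0, U=1) weight 1/1024
  (Z=0, W=0, X=2, Y=1, V=0, U=2) weight 1/1024
  (Z=0, W=0, X=2, Y=1, V=0, U=3) weight 1/1024
  (Z=0, W=0, X=2, Y=1, V=0, U=4) weight 1/1024
  (Z=0, W=0, X=2, Y=1, V=1, U=1) weight 1/1024
  (Z=0, W=0, X=2, Y=1, V=1, U=2) weight 1/1024
  (Z=0, W=0, X=2, Y=1, V=1, U=3) weight 1/1024
  (Z=0, W=0, X=2, Y=1, V=1, U=4) weight 1/1024
  (Z=0, W=1, X=1, Y=1, V=0, U=1) weight 3/1024
  (Z=0, W=1, X=4, Y=1, V=0, U=1) weight 3/1024
  … 62 more
Group by X:
  weight(X=1) = 9/128
  weight(X=2) = 3/128
  weight(X=4) = 9/128
Total weight = 9/128 + 3/128 + 9/128 = 21/128
P(X=1 | obs) = 9/128 / 21/128 = 3/7
P(X=2 | obs) = 3/128 / 21/128 = 1/7
P(X=4 | obs) = 9/128 / 21/128 = 3/7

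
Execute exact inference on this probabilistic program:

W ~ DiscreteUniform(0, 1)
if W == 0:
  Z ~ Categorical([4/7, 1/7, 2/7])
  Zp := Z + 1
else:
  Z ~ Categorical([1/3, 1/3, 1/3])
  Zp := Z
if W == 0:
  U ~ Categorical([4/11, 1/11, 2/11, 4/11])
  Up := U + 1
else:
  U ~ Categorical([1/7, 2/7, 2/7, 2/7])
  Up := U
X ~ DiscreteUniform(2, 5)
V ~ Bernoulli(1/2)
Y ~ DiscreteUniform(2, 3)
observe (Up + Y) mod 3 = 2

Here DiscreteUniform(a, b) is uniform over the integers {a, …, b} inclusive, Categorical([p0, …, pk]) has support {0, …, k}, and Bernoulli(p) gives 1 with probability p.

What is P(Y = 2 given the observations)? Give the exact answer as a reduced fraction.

Enumerate traces; 120 have nonzero weight after conditioning:
  (W=0, Z=0, U=1, X=2, V=0, Y=3) weight 1/616
  (W=0, Z=0, U=1, X=2, V=1, Y=3) weight 1/616
  (W=0, Z=0, U=1, X=3, V=0, Y=3) weight 1/616
  (W=0, Z=0, U=1, X=3, V=1, Y=3) weight 1/616
  (W=0, Z=0, U=1, X=4, V=0, Y=3) weight 1/616
  (W=0, Z=0, U=1, X=4, V=1, Y=3) weight 1/616
  (W=0, Z=0, U=1, X=5, V=0, Y=3) weight 1/616
  (W=0, Z=0, U=1, X=5, V=1, Y=3) weight 1/616
  (W=0, Z=0, U=2, X=2, V=0, Y=2) weight 1/308
  … 111 more
Group by Y:
  weight(Y=2) = 47/308
  weight(Y=3) = 29/308
Total weight = 47/308 + 29/308 = 19/77
P(Y=2 | obs) = 47/308 / 19/77 = 47/76
P(Y=3 | obs) = 29/308 / 19/77 = 29/76

P(Y = 2 | obs) = 47/76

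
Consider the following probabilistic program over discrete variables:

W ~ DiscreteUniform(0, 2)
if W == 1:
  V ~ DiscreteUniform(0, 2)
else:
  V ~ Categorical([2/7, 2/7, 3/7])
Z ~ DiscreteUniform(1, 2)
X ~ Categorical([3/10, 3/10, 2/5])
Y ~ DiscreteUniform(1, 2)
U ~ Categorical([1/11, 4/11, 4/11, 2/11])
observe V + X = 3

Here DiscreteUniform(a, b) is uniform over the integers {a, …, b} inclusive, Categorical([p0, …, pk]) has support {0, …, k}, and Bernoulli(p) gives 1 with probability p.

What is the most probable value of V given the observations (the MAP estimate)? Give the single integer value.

argmax_v P(V = v | obs) = 1

Enumerate traces; 96 have nonzero weight after conditioning:
  (W=0, V=1, Z=1, X=2, Y=1, U=0) weight 1/1155
  (W=0, V=1, Z=1, X=2, Y=1, U=1) weight 4/1155
  (W=0, V=1, Z=1, X=2, Y=1, U=2) weight 4/1155
  (W=0, V=1, Z=1, X=2, Y=1, U=3) weight 2/1155
  (W=0, V=1, Z=1, X=2, Y=2, U=0) weight 1/1155
  (W=0, V=1, Z=1, X=2, Y=2, U=1) weight 4/1155
  (W=0, V=1, Z=1, X=2, Y=2, U=2) weight 4/1155
  (W=0, V=1, Z=1, X=2, Y=2, U=3) weight 2/1155
  (W=0, V=2, Z=1, X=1, Y=1, U=0) weight 3/3080
  … 87 more
Group by V:
  weight(V=1) = 38/315
  weight(V=2) = 5/42
Total weight = 38/315 + 5/42 = 151/630
P(V=1 | obs) = 38/315 / 151/630 = 76/151
P(V=2 | obs) = 5/42 / 151/630 = 75/151
argmax = 1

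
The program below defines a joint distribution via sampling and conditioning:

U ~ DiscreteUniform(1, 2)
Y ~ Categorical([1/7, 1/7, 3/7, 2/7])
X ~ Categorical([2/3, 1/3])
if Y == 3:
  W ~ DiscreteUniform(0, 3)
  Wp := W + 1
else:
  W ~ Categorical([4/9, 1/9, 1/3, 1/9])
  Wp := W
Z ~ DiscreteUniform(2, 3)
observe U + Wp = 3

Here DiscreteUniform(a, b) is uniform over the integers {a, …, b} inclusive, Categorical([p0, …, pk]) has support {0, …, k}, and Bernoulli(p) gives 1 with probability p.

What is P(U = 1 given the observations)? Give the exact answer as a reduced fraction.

P(U = 1 | obs) = 39/58

Enumerate traces; 32 have nonzero weight after conditioning:
  (U=1, Y=0, X=0, W=2, Z=2) weight 1/126
  (U=1, Y=0, X=0, W=2, Z=3) weight 1/126
  (U=1, Y=0, X=1, W=2, Z=2) weight 1/252
  (U=1, Y=0, X=1, W=2, Z=3) weight 1/252
  (U=1, Y=1, X=0, W=2, Z=2) weight 1/126
  (U=1, Y=1, X=0, W=2, Z=3) weight 1/126
  (U=1, Y=1, X=1, W=2, Z=2) weight 1/252
  (U=1, Y=1, X=1, W=2, Z=3) weight 1/252
  (U=2, Y=0, X=0, W=1, Z=2) weight 1/378
  … 23 more
Group by U:
  weight(U=1) = 13/84
  weight(U=2) = 19/252
Total weight = 13/84 + 19/252 = 29/126
P(U=1 | obs) = 13/84 / 29/126 = 39/58
P(U=2 | obs) = 19/252 / 29/126 = 19/58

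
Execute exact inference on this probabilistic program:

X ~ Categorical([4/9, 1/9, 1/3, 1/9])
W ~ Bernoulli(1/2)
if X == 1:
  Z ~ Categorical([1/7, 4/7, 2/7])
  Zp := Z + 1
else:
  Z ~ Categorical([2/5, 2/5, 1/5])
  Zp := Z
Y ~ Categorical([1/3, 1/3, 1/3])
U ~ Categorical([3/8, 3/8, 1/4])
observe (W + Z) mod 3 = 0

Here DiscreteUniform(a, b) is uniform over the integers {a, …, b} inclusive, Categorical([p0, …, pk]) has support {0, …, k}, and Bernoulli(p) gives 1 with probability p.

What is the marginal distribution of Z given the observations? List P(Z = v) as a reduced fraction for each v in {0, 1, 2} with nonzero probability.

Enumerate traces; 72 have nonzero weight after conditioning:
  (X=0, W=0, Z=0, Y=0, U=0) weight 1/90
  (X=0, W=0, Z=0, Y=0, U=1) weight 1/90
  (X=0, W=0, Z=0, Y=0, U=2) weight 1/135
  (X=0, W=0, Z=0, Y=1, U=0) weight 1/90
  (X=0, W=0, Z=0, Y=1, U=1) weight 1/90
  (X=0, W=0, Z=0, Y=1, U=2) weight 1/135
  (X=0, W=0, Z=0, Y=2, U=0) weight 1/90
  (X=0, W=0, Z=0, Y=2, U=1) weight 1/90
  (X=0, W=1, Z=2, Y=0, U=0) weight 1/180
  … 63 more
Group by Z:
  weight(Z=0) = 13/70
  weight(Z=2) = 11/105
Total weight = 13/70 + 11/105 = 61/210
P(Z=0 | obs) = 13/70 / 61/210 = 39/61
P(Z=2 | obs) = 11/105 / 61/210 = 22/61

P(Z=0) = 39/61, P(Z=2) = 22/61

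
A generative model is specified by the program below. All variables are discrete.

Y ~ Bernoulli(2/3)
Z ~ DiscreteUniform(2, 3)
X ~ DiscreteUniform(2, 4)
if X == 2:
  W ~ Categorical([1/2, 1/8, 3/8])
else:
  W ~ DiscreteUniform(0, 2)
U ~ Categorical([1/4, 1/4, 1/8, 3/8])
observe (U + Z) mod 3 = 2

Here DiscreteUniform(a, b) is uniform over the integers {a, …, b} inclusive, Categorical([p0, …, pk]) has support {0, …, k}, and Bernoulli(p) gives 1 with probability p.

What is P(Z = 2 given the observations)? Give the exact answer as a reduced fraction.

P(Z = 2 | obs) = 5/6

Enumerate traces; 54 have nonzero weight after conditioning:
  (Y=0, Z=2, X=2, W=0, U=0) weight 1/144
  (Y=0, Z=2, X=2, W=0, U=3) weight 1/96
  (Y=0, Z=2, X=2, W=1, U=0) weight 1/576
  (Y=0, Z=2, X=2, W=1, U=3) weight 1/384
  (Y=0, Z=2, X=2, W=2, U=0) weight 1/192
  (Y=0, Z=2, X=2, W=2, U=3) weight 1/128
  (Y=0, Z=2, X=3, W=0, U=0) weight 1/216
  (Y=0, Z=2, X=3, W=0, U=3) weight 1/144
  (Y=0, Z=3, X=2, W=0, U=2) weight 1/288
  … 45 more
Group by Z:
  weight(Z=2) = 5/16
  weight(Z=3) = 1/16
Total weight = 5/16 + 1/16 = 3/8
P(Z=2 | obs) = 5/16 / 3/8 = 5/6
P(Z=3 | obs) = 1/16 / 3/8 = 1/6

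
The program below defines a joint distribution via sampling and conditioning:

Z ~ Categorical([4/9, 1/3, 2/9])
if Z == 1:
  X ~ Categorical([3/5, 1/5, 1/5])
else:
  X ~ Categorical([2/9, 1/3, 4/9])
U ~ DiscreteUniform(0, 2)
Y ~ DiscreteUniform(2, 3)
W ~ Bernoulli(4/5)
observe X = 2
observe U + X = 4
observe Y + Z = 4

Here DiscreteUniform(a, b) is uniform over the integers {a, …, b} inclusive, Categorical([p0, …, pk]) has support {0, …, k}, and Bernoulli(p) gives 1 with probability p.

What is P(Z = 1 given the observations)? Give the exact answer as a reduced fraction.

Enumerate traces; 4 have nonzero weight after conditioning:
  (Z=1, X=2, U=2, Y=3, W=0) weight 1/450
  (Z=1, X=2, U=2, Y=3, W=1) weight 2/225
  (Z=2, X=2, U=2, Y=2, W=0) weight 4/1215
  (Z=2, X=2, U=2, Y=2, W=1) weight 16/1215
Group by Z:
  weight(Z=1) = 1/90
  weight(Z=2) = 4/243
Total weight = 1/90 + 4/243 = 67/2430
P(Z=1 | obs) = 1/90 / 67/2430 = 27/67
P(Z=2 | obs) = 4/243 / 67/2430 = 40/67

P(Z = 1 | obs) = 27/67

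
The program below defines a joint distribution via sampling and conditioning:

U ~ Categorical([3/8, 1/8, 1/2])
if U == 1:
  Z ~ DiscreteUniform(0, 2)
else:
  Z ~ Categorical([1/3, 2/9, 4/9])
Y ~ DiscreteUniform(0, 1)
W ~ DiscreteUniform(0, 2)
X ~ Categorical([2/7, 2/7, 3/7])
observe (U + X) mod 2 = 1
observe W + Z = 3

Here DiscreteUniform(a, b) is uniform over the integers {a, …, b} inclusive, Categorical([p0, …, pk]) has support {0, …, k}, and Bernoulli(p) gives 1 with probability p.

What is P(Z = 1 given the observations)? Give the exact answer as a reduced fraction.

Enumerate traces; 16 have nonzero weight after conditioning:
  (U=0, Z=1, Y=0, W=2, X=1) weight 1/252
  (U=0, Z=1, Y=1, W=2, X=1) weight 1/252
  (U=0, Z=2, Y=0, W=1, X=1) weight 1/126
  (U=0, Z=2, Y=1, W=1, X=1) weight 1/126
  (U=1, Z=1, Y=0, W=2, X=0) weight 1/504
  (U=1, Z=1, Y=0, W=2, X=2) weight 1/336
  (U=1, Z=1, Y=1, W=2, X=0) weight 1/504
  (U=1, Z=1, Y=1, W=2, X=2) weight 1/336
  … 8 more
Group by Z:
  weight(Z=1) = 43/1512
  weight(Z=2) = 71/1512
Total weight = 43/1512 + 71/1512 = 19/252
P(Z=1 | obs) = 43/1512 / 19/252 = 43/114
P(Z=2 | obs) = 71/1512 / 19/252 = 71/114

P(Z = 1 | obs) = 43/114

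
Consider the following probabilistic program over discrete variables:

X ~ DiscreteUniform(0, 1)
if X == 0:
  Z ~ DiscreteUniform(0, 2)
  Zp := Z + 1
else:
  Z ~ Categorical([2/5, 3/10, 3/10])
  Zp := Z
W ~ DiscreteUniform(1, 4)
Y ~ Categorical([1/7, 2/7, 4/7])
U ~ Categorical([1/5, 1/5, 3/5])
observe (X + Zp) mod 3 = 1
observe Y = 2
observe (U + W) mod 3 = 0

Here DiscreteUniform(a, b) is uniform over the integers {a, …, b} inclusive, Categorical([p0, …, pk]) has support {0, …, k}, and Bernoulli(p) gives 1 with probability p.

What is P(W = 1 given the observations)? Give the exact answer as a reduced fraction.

P(W = 1 | obs) = 3/8

Enumerate traces; 8 have nonzero weight after conditioning:
  (X=0, Z=0, W=1, Y=2, U=2) weight 1/70
  (X=0, Z=0, W=2, Y=2, U=1) weight 1/210
  (X=0, Z=0, W=3, Y=2, U=0) weight 1/210
  (X=0, Z=0, W=4, Y=2, U=2) weight 1/70
  (X=1, Z=0, W=1, Y=2, U=2) weight 3/175
  (X=1, Z=0, W=2, Y=2, U=1) weight 1/175
  (X=1, Z=0, W=3, Y=2, U=0) weight 1/175
  (X=1, Z=0, W=4, Y=2, U=2) weight 3/175
Group by W:
  weight(W=1) = 11/350
  weight(W=2) = 11/1050
  weight(W=3) = 11/1050
  weight(W=4) = 11/350
Total weight = 11/350 + 11/1050 + 11/1050 + 11/350 = 44/525
P(W=1 | obs) = 11/350 / 44/525 = 3/8
P(W=2 | obs) = 11/1050 / 44/525 = 1/8
P(W=3 | obs) = 11/1050 / 44/525 = 1/8
P(W=4 | obs) = 11/350 / 44/525 = 3/8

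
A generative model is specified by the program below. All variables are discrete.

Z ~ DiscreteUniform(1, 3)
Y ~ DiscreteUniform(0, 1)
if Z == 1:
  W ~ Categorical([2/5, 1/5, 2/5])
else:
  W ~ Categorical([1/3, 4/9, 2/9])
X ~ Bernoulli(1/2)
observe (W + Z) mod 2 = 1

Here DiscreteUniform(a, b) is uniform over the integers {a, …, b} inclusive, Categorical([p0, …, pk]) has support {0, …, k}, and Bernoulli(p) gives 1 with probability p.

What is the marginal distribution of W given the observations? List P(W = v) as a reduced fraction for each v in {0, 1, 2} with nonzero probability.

Enumerate traces; 20 have nonzero weight after conditioning:
  (Z=1, Y=0, W=0, X=0) weight 1/30
  (Z=1, Y=0, W=0, X=1) weight 1/30
  (Z=1, Y=0, W=2, X=0) weight 1/30
  (Z=1, Y=0, W=2, X=1) weight 1/30
  (Z=1, Y=1, W=0, X=0) weight 1/30
  (Z=1, Y=1, W=0, X=1) weight 1/30
  (Z=1, Y=1, W=2, X=0) weight 1/30
  (Z=1, Y=1, W=2, X=1) weight 1/30
  (Z=2, Y=0, W=1, X=0) weight 1/27
  … 11 more
Group by W:
  weight(W=0) = 11/45
  weight(W=1) = 4/27
  weight(W=2) = 28/135
Total weight = 11/45 + 4/27 + 28/135 = 3/5
P(W=0 | obs) = 11/45 / 3/5 = 11/27
P(W=1 | obs) = 4/27 / 3/5 = 20/81
P(W=2 | obs) = 28/135 / 3/5 = 28/81

P(W=0) = 11/27, P(W=1) = 20/81, P(W=2) = 28/81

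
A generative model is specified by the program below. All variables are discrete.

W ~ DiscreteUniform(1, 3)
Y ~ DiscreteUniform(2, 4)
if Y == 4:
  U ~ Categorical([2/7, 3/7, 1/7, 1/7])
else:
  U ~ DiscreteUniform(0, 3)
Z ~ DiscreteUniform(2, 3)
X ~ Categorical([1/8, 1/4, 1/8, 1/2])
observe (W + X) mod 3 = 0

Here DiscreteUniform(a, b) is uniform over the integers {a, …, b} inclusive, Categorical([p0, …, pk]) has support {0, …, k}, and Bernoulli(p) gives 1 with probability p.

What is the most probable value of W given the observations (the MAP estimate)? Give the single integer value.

argmax_v P(W = v | obs) = 3

Enumerate traces; 96 have nonzero weight after conditioning:
  (W=1, Y=2, U=0, Z=2, X=2) weight 1/576
  (W=1, Y=2, U=0, Z=3, X=2) weight 1/576
  (W=1, Y=2, U=1, Z=2, X=2) weight 1/576
  (W=1, Y=2, U=1, Z=3, X=2) weight 1/576
  (W=1, Y=2, U=2, Z=2, X=2) weight 1/576
  (W=1, Y=2, U=2, Z=3, X=2) weight 1/576
  (W=1, Y=2, U=3, Z=2, X=2) weight 1/576
  (W=1, Y=2, U=3, Z=3, X=2) weight 1/576
  (W=2, Y=2, U=0, Z=2, X=1) weight 1/288
  (W=3, Y=2, U=0, Z=2, X=0) weight 1/576
  … 86 more
Group by W:
  weight(W=1) = 1/24
  weight(W=2) = 1/12
  weight(W=3) = 5/24
Total weight = 1/24 + 1/12 + 5/24 = 1/3
P(W=1 | obs) = 1/24 / 1/3 = 1/8
P(W=2 | obs) = 1/12 / 1/3 = 1/4
P(W=3 | obs) = 5/24 / 1/3 = 5/8
argmax = 3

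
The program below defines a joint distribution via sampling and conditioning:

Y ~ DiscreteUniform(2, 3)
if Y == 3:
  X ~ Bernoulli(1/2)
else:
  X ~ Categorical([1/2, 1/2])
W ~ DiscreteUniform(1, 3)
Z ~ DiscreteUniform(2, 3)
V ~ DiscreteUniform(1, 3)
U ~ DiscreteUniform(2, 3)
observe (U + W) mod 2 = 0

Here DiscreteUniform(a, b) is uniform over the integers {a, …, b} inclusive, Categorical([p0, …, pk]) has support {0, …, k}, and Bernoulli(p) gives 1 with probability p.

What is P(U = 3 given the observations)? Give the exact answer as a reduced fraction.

P(U = 3 | obs) = 2/3

Enumerate traces; 72 have nonzero weight after conditioning:
  (Y=2, X=0, W=1, Z=2, V=1, U=3) weight 1/144
  (Y=2, X=0, W=1, Z=2, V=2, U=3) weight 1/144
  (Y=2, X=0, W=1, Z=2, V=3, U=3) weight 1/144
  (Y=2, X=0, W=1, Z=3, V=1, U=3) weight 1/144
  (Y=2, X=0, W=1, Z=3, V=2, U=3) weight 1/144
  (Y=2, X=0, W=1, Z=3, V=3, U=3) weight 1/144
  (Y=2, X=0, W=2, Z=2, V=1, U=2) weight 1/144
  (Y=2, X=0, W=2, Z=2, V=2, U=2) weight 1/144
  … 64 more
Group by U:
  weight(U=2) = 1/6
  weight(U=3) = 1/3
Total weight = 1/6 + 1/3 = 1/2
P(U=2 | obs) = 1/6 / 1/2 = 1/3
P(U=3 | obs) = 1/3 / 1/2 = 2/3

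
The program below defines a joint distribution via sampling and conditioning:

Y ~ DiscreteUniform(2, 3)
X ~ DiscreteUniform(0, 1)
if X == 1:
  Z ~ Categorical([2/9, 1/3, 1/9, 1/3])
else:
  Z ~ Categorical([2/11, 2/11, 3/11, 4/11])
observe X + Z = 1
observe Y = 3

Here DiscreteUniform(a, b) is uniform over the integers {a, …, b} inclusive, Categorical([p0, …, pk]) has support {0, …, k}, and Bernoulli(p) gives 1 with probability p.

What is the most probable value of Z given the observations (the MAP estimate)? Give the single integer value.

argmax_v P(Z = v | obs) = 0

Enumerate traces; 2 have nonzero weight after conditioning:
  (Y=3, X=0, Z=1) weight 1/22
  (Y=3, X=1, Z=0) weight 1/18
Group by Z:
  weight(Z=0) = 1/18
  weight(Z=1) = 1/22
Total weight = 1/18 + 1/22 = 10/99
P(Z=0 | obs) = 1/18 / 10/99 = 11/20
P(Z=1 | obs) = 1/22 / 10/99 = 9/20
argmax = 0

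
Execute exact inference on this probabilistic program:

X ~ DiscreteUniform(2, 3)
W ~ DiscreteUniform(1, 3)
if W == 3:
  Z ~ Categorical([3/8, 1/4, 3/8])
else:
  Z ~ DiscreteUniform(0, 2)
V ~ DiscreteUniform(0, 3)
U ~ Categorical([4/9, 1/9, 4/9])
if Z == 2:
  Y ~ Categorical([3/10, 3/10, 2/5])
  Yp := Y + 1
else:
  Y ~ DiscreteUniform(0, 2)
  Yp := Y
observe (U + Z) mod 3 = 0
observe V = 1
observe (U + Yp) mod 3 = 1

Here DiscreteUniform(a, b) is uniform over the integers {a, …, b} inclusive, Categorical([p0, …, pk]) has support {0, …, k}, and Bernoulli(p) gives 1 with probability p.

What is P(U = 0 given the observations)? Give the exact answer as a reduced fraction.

Enumerate traces; 18 have nonzero weight after conditioning:
  (X=2, W=1, Z=0, V=1, U=0, Y=1) weight 1/486
  (X=2, W=1, Z=1, V=1, U=2, Y=2) weight 1/486
  (X=2, W=1, Z=2, V=1, U=1, Y=2) weight 1/1620
  (X=2, W=2, Z=0, V=1, U=0, Y=1) weight 1/486
  (X=2, W=2, Z=1, V=1, U=2, Y=2) weight 1/486
  (X=2, W=2, Z=2, V=1, U=1, Y=2) weight 1/1620
  (X=2, W=3, Z=0, V=1, U=0, Y=1) weight 1/432
  (X=2, W=3, Z=1, V=1, U=2, Y=2) weight 1/648
  … 10 more
Group by U:
  weight(U=0) = 25/1944
  weight(U=1) = 5/1296
  weight(U=2) = 11/972
Total weight = 25/1944 + 5/1296 + 11/972 = 109/3888
P(U=0 | obs) = 25/1944 / 109/3888 = 50/109
P(U=1 | obs) = 5/1296 / 109/3888 = 15/109
P(U=2 | obs) = 11/972 / 109/3888 = 44/109

P(U = 0 | obs) = 50/109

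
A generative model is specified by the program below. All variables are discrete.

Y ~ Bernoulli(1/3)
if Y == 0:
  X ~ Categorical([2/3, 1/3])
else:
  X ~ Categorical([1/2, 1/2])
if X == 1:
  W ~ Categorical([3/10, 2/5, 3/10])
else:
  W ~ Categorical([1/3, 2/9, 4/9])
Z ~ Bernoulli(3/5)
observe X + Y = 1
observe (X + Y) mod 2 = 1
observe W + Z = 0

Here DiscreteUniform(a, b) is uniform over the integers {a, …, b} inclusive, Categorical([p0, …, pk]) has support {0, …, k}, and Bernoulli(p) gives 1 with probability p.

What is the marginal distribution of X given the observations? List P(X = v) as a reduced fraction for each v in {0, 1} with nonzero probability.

Enumerate traces; 2 have nonzero weight after conditioning:
  (Y=0, X=1, W=0, Z=0) weight 2/75
  (Y=1, X=0, W=0, Z=0) weight 1/45
Group by X:
  weight(X=0) = 1/45
  weight(X=1) = 2/75
Total weight = 1/45 + 2/75 = 11/225
P(X=0 | obs) = 1/45 / 11/225 = 5/11
P(X=1 | obs) = 2/75 / 11/225 = 6/11

P(X=0) = 5/11, P(X=1) = 6/11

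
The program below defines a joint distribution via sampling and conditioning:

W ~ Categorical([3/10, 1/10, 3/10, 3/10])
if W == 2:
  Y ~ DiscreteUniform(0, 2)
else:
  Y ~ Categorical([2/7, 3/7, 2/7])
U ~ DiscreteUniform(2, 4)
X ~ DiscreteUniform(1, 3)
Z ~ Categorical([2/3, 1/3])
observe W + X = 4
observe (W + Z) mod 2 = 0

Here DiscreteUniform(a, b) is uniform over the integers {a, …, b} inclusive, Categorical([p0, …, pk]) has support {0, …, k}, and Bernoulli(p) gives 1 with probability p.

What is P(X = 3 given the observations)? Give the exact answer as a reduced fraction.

Enumerate traces; 27 have nonzero weight after conditioning:
  (W=1, Y=0, U=2, X=3, Z=1) weight 1/945
  (W=1, Y=0, U=3, X=3, Z=1) weight 1/945
  (W=1, Y=0, U=4, X=3, Z=1) weight 1/945
  (W=1, Y=1, U=2, X=3, Z=1) weight 1/630
  (W=1, Y=1, U=3, X=3, Z=1) weight 1/630
  (W=1, Y=1, U=4, X=3, Z=1) weight 1/630
  (W=1, Y=2, U=2, X=3, Z=1) weight 1/945
  (W=1, Y=2, U=3, X=3, Z=1) weight 1/945
  (W=2, Y=0, U=2, X=2, Z=0) weight 1/135
  (W=3, Y=0, U=2, X=1, Z=1) weight 1/315
  … 17 more
Group by X:
  weight(X=1) = 1/30
  weight(X=2) = 1/15
  weight(X=3) = 1/90
Total weight = 1/30 + 1/15 + 1/90 = 1/9
P(X=1 | obs) = 1/30 / 1/9 = 3/10
P(X=2 | obs) = 1/15 / 1/9 = 3/5
P(X=3 | obs) = 1/90 / 1/9 = 1/10

P(X = 3 | obs) = 1/10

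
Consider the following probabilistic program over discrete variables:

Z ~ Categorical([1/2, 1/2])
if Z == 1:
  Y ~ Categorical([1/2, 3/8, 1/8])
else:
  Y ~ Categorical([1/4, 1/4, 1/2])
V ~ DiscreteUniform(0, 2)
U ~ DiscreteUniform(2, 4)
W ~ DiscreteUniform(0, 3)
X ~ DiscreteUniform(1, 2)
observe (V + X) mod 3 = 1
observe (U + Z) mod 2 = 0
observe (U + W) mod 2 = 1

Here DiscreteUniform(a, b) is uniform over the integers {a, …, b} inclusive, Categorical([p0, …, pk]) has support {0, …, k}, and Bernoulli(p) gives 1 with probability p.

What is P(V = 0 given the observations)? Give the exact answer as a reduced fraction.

Enumerate traces; 36 have nonzero weight after conditioning:
  (Z=0, Y=0, V=0, U=2, W=1, X=1) weight 1/576
  (Z=0, Y=0, V=0, U=2, W=3, X=1) weight 1/576
  (Z=0, Y=0, V=0, U=4, W=1, X=1) weight 1/576
  (Z=0, Y=0, V=0, U=4, W=3, X=1) weight 1/576
  (Z=0, Y=0, V=2, U=2, W=1, X=2) weight 1/576
  (Z=0, Y=0, V=2, U=2, W=3, X=2) weight 1/576
  (Z=0, Y=0, V=2, U=4, W=1, X=2) weight 1/576
  (Z=0, Y=0, V=2, U=4, W=3, X=2) weight 1/576
  … 28 more
Group by V:
  weight(V=0) = 1/24
  weight(V=2) = 1/24
Total weight = 1/24 + 1/24 = 1/12
P(V=0 | obs) = 1/24 / 1/12 = 1/2
P(V=2 | obs) = 1/24 / 1/12 = 1/2

P(V = 0 | obs) = 1/2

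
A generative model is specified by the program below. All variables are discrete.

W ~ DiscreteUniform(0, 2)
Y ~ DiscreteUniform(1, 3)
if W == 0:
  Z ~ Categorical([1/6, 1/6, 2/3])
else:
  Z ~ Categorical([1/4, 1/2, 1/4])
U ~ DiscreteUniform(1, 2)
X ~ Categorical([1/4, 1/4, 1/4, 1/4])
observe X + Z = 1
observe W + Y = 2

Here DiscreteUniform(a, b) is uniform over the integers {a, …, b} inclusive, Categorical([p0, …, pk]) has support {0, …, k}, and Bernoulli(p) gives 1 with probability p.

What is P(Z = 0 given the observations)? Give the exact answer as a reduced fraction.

P(Z = 0 | obs) = 5/13

Enumerate traces; 8 have nonzero weight after conditioning:
  (W=0, Y=2, Z=0, U=1, X=1) weight 1/432
  (W=0, Y=2, Z=0, U=2, X=1) weight 1/432
  (W=0, Y=2, Z=1, U=1, X=0) weight 1/432
  (W=0, Y=2, Z=1, U=2, X=0) weight 1/432
  (W=1, Y=1, Z=0, U=1, X=1) weight 1/288
  (W=1, Y=1, Z=0, U=2, X=1) weight 1/288
  (W=1, Y=1, Z=1, U=1, X=0) weight 1/144
  (W=1, Y=1, Z=1, U=2, X=0) weight 1/144
Group by Z:
  weight(Z=0) = 5/432
  weight(Z=1) = 1/54
Total weight = 5/432 + 1/54 = 13/432
P(Z=0 | obs) = 5/432 / 13/432 = 5/13
P(Z=1 | obs) = 1/54 / 13/432 = 8/13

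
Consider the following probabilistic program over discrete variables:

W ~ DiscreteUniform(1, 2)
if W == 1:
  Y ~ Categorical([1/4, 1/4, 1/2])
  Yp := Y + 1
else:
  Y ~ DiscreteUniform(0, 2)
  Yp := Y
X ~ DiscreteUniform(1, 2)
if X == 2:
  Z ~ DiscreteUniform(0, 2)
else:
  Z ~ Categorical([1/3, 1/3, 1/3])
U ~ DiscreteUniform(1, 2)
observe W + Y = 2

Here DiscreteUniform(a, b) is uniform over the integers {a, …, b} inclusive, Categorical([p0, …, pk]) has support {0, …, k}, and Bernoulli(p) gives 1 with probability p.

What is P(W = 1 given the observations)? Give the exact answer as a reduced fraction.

P(W = 1 | obs) = 3/7

Enumerate traces; 24 have nonzero weight after conditioning:
  (W=1, Y=1, X=1, Z=0, U=1) weight 1/96
  (W=1, Y=1, X=1, Z=0, U=2) weight 1/96
  (W=1, Y=1, X=1, Z=1, U=1) weight 1/96
  (W=1, Y=1, X=1, Z=1, U=2) weight 1/96
  (W=1, Y=1, X=1, Z=2, U=1) weight 1/96
  (W=1, Y=1, X=1, Z=2, U=2) weight 1/96
  (W=1, Y=1, X=2, Z=0, U=1) weight 1/96
  (W=1, Y=1, X=2, Z=0, U=2) weight 1/96
  (W=2, Y=0, X=1, Z=0, U=1) weight 1/72
  … 15 more
Group by W:
  weight(W=1) = 1/8
  weight(W=2) = 1/6
Total weight = 1/8 + 1/6 = 7/24
P(W=1 | obs) = 1/8 / 7/24 = 3/7
P(W=2 | obs) = 1/6 / 7/24 = 4/7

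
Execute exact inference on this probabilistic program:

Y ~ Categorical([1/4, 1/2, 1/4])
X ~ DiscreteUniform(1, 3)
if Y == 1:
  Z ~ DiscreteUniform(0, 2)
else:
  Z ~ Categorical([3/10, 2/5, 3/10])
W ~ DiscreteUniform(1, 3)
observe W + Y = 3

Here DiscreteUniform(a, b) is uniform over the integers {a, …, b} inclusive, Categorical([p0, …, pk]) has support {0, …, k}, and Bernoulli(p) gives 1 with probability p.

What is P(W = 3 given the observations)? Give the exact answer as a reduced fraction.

P(W = 3 | obs) = 1/4

Enumerate traces; 27 have nonzero weight after conditioning:
  (Y=0, X=1, Z=0, W=3) weight 1/120
  (Y=0, X=1, Z=1, W=3) weight 1/90
  (Y=0, X=1, Z=2, W=3) weight 1/120
  (Y=0, X=2, Z=0, W=3) weight 1/120
  (Y=0, X=2, Z=1, W=3) weight 1/90
  (Y=0, X=2, Z=2, W=3) weight 1/120
  (Y=0, X=3, Z=0, W=3) weight 1/120
  (Y=0, X=3, Z=1, W=3) weight 1/90
  (Y=1, X=1, Z=0, W=2) weight 1/54
  (Y=2, X=1, Z=0, W=1) weight 1/120
  … 17 more
Group by W:
  weight(W=1) = 1/12
  weight(W=2) = 1/6
  weight(W=3) = 1/12
Total weight = 1/12 + 1/6 + 1/12 = 1/3
P(W=1 | obs) = 1/12 / 1/3 = 1/4
P(W=2 | obs) = 1/6 / 1/3 = 1/2
P(W=3 | obs) = 1/12 / 1/3 = 1/4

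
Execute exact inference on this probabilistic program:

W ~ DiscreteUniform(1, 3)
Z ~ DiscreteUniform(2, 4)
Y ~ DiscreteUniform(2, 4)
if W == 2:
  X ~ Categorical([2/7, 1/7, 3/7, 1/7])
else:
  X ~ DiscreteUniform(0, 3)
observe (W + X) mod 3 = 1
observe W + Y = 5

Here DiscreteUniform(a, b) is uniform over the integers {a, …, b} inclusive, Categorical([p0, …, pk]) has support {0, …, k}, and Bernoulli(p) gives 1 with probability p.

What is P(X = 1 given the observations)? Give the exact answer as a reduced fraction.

P(X = 1 | obs) = 7/33

Enumerate traces; 12 have nonzero weight after conditioning:
  (W=1, Z=2, Y=4, X=0) weight 1/108
  (W=1, Z=2, Y=4, X=3) weight 1/108
  (W=1, Z=3, Y=4, X=0) weight 1/108
  (W=1, Z=3, Y=4, X=3) weight 1/108
  (W=1, Z=4, Y=4, X=0) weight 1/108
  (W=1, Z=4, Y=4, X=3) weight 1/108
  (W=2, Z=2, Y=3, X=2) weight 1/63
  (W=2, Z=3, Y=3, X=2) weight 1/63
  (W=3, Z=2, Y=2, X=1) weight 1/108
  … 3 more
Group by X:
  weight(X=0) = 1/36
  weight(X=1) = 1/36
  weight(X=2) = 1/21
  weight(X=3) = 1/36
Total weight = 1/36 + 1/36 + 1/21 + 1/36 = 11/84
P(X=0 | obs) = 1/36 / 11/84 = 7/33
P(X=1 | obs) = 1/36 / 11/84 = 7/33
P(X=2 | obs) = 1/21 / 11/84 = 4/11
P(X=3 | obs) = 1/36 / 11/84 = 7/33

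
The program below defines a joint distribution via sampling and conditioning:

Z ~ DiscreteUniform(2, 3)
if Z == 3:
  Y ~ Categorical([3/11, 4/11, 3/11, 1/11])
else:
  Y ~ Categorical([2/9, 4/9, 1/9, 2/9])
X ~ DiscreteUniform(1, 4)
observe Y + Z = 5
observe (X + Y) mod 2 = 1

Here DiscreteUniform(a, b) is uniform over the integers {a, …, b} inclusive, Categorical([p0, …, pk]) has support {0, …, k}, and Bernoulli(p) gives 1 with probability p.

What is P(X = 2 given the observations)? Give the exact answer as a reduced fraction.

P(X = 2 | obs) = 11/49

Enumerate traces; 4 have nonzero weight after conditioning:
  (Z=2, Y=3, X=2) weight 1/36
  (Z=2, Y=3, X=4) weight 1/36
  (Z=3, Y=2, X=1) weight 3/88
  (Z=3, Y=2, X=3) weight 3/88
Group by X:
  weight(X=1) = 3/88
  weight(X=2) = 1/36
  weight(X=3) = 3/88
  weight(X=4) = 1/36
Total weight = 3/88 + 1/36 + 3/88 + 1/36 = 49/396
P(X=1 | obs) = 3/88 / 49/396 = 27/98
P(X=2 | obs) = 1/36 / 49/396 = 11/49
P(X=3 | obs) = 3/88 / 49/396 = 27/98
P(X=4 | obs) = 1/36 / 49/396 = 11/49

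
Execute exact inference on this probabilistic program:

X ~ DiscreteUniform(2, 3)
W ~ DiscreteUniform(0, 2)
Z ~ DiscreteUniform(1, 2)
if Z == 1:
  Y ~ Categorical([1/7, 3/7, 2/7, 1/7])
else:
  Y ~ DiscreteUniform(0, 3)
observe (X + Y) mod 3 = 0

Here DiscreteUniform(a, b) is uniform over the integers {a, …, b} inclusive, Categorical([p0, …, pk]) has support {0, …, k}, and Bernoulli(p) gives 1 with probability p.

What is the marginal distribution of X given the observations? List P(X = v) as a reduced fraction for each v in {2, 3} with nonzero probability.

Enumerate traces; 18 have nonzero weight after conditioning:
  (X=2, W=0, Z=1, Y=1) weight 1/28
  (X=2, W=0, Z=2, Y=1) weight 1/48
  (X=2, W=1, Z=1, Y=1) weight 1/28
  (X=2, W=1, Z=2, Y=1) weight 1/48
  (X=2, W=2, Z=1, Y=1) weight 1/28
  (X=2, W=2, Z=2, Y=1) weight 1/48
  (X=3, W=0, Z=1, Y=0) weight 1/84
  (X=3, W=0, Z=1, Y=3) weight 1/84
  … 10 more
Group by X:
  weight(X=2) = 19/112
  weight(X=3) = 11/56
Total weight = 19/112 + 11/56 = 41/112
P(X=2 | obs) = 19/112 / 41/112 = 19/41
P(X=3 | obs) = 11/56 / 41/112 = 22/41

P(X=2) = 19/41, P(X=3) = 22/41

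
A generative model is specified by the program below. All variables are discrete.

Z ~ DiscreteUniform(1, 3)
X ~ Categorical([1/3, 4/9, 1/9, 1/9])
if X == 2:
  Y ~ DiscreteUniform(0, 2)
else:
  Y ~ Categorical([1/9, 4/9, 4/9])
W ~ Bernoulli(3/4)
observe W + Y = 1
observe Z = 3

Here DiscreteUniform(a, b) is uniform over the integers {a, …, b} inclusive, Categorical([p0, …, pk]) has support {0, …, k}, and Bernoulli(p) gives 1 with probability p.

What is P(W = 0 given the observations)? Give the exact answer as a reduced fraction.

Enumerate traces; 8 have nonzero weight after conditioning:
  (Z=3, X=0, Y=0, W=1) weight 1/108
  (Z=3, X=0, Y=1, W=0) weight 1/81
  (Z=3, X=1, Y=0, W=1) weight 1/81
  (Z=3, X=1, Y=1, W=0) weight 4/243
  (Z=3, X=2, Y=0, W=1) weight 1/108
  (Z=3, X=2, Y=1, W=0) weight 1/324
  (Z=3, X=3, Y=0, W=1) weight 1/324
  (Z=3, X=3, Y=1, W=0) weight 1/243
Group by W:
  weight(W=0) = 35/972
  weight(W=1) = 11/324
Total weight = 35/972 + 11/324 = 17/243
P(W=0 | obs) = 35/972 / 17/243 = 35/68
P(W=1 | obs) = 11/324 / 17/243 = 33/68

P(W = 0 | obs) = 35/68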